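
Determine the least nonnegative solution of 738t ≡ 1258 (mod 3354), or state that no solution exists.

gcd(3354, 738):
  3354 = 4*738 + 402
  738 = 1*402 + 336
  402 = 1*336 + 66
  336 = 5*66 + 6
  66 = 11*6
so gcd(3354, 738) = 6.
6 does not divide 1258, so the congruence has no solution.

no solution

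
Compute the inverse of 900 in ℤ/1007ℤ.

gcd(1007, 900):
  1007 = 1·900 + 107
  900 = 8·107 + 44
  107 = 2·44 + 19
  44 = 2·19 + 6
  19 = 3·6 + 1
  6 = 6·1
so gcd(1007, 900) = 1.
Back-substitute for Bézout coefficients:
  1 = 19 - 3·6
  ... = 900·(-160) + 1007·(143)
So 900·-160 ≡ 1 (mod 1007), and -160 mod 1007 = 847.

847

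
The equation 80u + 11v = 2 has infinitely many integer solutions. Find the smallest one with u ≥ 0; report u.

gcd(80, 11) = 1  (80 = 7*11 + 3, 11 = 3*3 + 2, 3 = 1*2 + 1, 2 = 2*1).
1 divides 2, so solutions exist.
Back-substituting, 80*(4) + 11*(-29) = 1.
Scale by 2/1 = 2: (u₀, v₀) = (8, -58).
General solution: u = 8 + 11t, v = -58 - 80t for integer t.
u ≥ 0: smallest is 8 mod 11 = 8 (at t = 0), with v = -58.

8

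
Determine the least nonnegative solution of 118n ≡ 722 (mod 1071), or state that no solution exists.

gcd(1071, 118) = 1.
1 divides 722, so solutions exist.
By Bézout, 118*(118) + 1071*(-13) = 1.
So 118*(118) ≡ 1 (mod 1071); multiply by 722: n ≡ 85196 (mod 1071).
Smallest nonnegative: n = 85196 mod 1071 = 587.

587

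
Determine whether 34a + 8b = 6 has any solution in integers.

yes

gcd(34, 8) = 2  (34 = 4×8 + 2, 8 = 4×2).
2 divides 6, so integer solutions exist.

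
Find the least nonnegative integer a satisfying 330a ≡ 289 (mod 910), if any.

no solution

gcd(910, 330):
  910 = 2*330 + 250
  330 = 1*250 + 80
  250 = 3*80 + 10
  80 = 8*10
so gcd(910, 330) = 10.
10 does not divide 289, so the congruence has no solution.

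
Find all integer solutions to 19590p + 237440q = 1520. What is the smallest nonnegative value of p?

5224

gcd(237440, 19590) = 10  (237440 = 12*19590 + 2360, 19590 = 8*2360 + 710, 2360 = 3*710 + 230, 710 = 3*230 + 20, 230 = 11*20 + 10, 20 = 2*10).
10 divides 1520, so solutions exist.
Back-substituting, 19590*(-11369) + 237440*(938) = 10.
Scale by 1520/10 = 152: (p₀, q₀) = (-1728088, 142576).
General solution: p = -1728088 + 23744t, q = 142576 - 1959t for integer t.
p ≥ 0: smallest is -1728088 mod 23744 = 5224 (at t = 73), with q = -431.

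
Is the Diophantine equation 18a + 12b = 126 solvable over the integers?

yes

gcd(18, 12) = 6  (18 = 1·12 + 6, 12 = 2·6).
6 divides 126, so integer solutions exist.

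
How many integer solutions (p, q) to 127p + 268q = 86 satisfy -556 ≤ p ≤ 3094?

14

gcd(268, 127):
  268 = 2*127 + 14
  127 = 9*14 + 1
  14 = 14*1
so gcd(268, 127) = 1.
Back-substitute for Bézout coefficients:
  1 = 127 - 9*14
  ... = 127*(19) + 268*(-9)
Scale by 86: particular solution (1634, -774); reduce p mod 268: (26, -12).
General solution: p = 26 + 268t, q = -12 - 127t for integer t.
-556 ≤ 26 + 268t ≤ 3094 gives t ∈ [-2, 11], which is 14 values.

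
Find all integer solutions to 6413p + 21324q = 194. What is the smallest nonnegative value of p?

8110

gcd(21324, 6413):
  21324 = 3*6413 + 2085
  6413 = 3*2085 + 158
  2085 = 13*158 + 31
  158 = 5*31 + 3
  31 = 10*3 + 1
  3 = 3*1
so gcd(21324, 6413) = 1.
1 divides 194, so solutions exist.
Back-substitute for Bézout coefficients:
  1 = 31 - 10*3
  ... = 6413*(-6883) + 21324*(2070)
Scale by 194/1 = 194: (p₀, q₀) = (-1335302, 401580).
General solution: p = -1335302 + 21324t, q = 401580 - 6413t for integer t.
p ≥ 0: smallest is -1335302 mod 21324 = 8110 (at t = 63), with q = -2439.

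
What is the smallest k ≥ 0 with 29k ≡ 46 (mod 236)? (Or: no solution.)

gcd(236, 29) = 1  (236 = 8*29 + 4, 29 = 7*4 + 1, 4 = 4*1).
1 divides 46, so solutions exist.
Back-substituting, 29*(57) + 236*(-7) = 1.
So 29*(57) ≡ 1 (mod 236); multiply by 46: k ≡ 2622 (mod 236).
Smallest nonnegative: k = 2622 mod 236 = 26.

26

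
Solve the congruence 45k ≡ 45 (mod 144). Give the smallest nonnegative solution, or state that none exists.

1

gcd(144, 45) = 9  (144 = 3*45 + 9, 45 = 5*9).
9 divides 45, so solutions exist.
Back-substituting, 45*(-3) + 144*(1) = 9.
So 45*(-3) ≡ 9 (mod 144); multiply by 5: k ≡ -15 (mod 16).
Smallest nonnegative: k = -15 mod 16 = 1.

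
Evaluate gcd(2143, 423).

1

gcd(2143, 423):
  2143 = 5×423 + 28
  423 = 15×28 + 3
  28 = 9×3 + 1
  3 = 3×1
so gcd(2143, 423) = 1.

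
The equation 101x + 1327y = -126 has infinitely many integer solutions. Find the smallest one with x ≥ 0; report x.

117

gcd(1327, 101):
  1327 = 13·101 + 14
  101 = 7·14 + 3
  14 = 4·3 + 2
  3 = 1·2 + 1
  2 = 2·1
so gcd(1327, 101) = 1.
1 divides -126, so solutions exist.
Back-substitute for Bézout coefficients:
  1 = 3 - 1·2
  ... = 101·(473) + 1327·(-36)
Scale by -126/1 = -126: (x₀, y₀) = (-59598, 4536).
General solution: x = -59598 + 1327t, y = 4536 - 101t for integer t.
x ≥ 0: smallest is -59598 mod 1327 = 117 (at t = 45), with y = -9.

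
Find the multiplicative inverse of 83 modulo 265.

182

gcd(265, 83) = 1  (265 = 3·83 + 16, 83 = 5·16 + 3, 16 = 5·3 + 1, 3 = 3·1).
Back-substituting, 83·(-83) + 265·(26) = 1.
So 83·-83 ≡ 1 (mod 265), and -83 mod 265 = 182.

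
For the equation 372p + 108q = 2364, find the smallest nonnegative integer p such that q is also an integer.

2

gcd(372, 108) = 12.
12 divides 2364, so solutions exist.
By Bézout, 372*(-2) + 108*(7) = 12.
Scale by 2364/12 = 197: (p₀, q₀) = (-394, 1379).
General solution: p = -394 + 9t, q = 1379 - 31t for integer t.
p ≥ 0: smallest is -394 mod 9 = 2 (at t = 44), with q = 15.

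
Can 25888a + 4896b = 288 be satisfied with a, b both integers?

gcd(25888, 4896) = 32.
32 divides 288, so integer solutions exist.

yes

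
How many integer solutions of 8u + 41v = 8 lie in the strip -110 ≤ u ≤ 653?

18

gcd(41, 8):
  41 = 5×8 + 1
  8 = 8×1
so gcd(41, 8) = 1.
Back-substitute for Bézout coefficients:
  1 = 41 - 5×8
  ... = 8×(-5) + 41×(1)
Scale by 8: particular solution (-40, 8); reduce u mod 41: (1, 0).
General solution: u = 1 + 41t, v = 0 - 8t for integer t.
-110 ≤ 1 + 41t ≤ 653 gives t ∈ [-2, 15], which is 18 values.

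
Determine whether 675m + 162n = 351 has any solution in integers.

gcd(675, 162) = 27  (675 = 4*162 + 27, 162 = 6*27).
27 divides 351, so integer solutions exist.

yes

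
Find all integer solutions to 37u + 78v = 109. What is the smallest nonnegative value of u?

gcd(78, 37):
  78 = 2*37 + 4
  37 = 9*4 + 1
  4 = 4*1
so gcd(78, 37) = 1.
1 divides 109, so solutions exist.
Back-substitute for Bézout coefficients:
  1 = 37 - 9*4
  ... = 37*(19) + 78*(-9)
Scale by 109/1 = 109: (u₀, v₀) = (2071, -981).
General solution: u = 2071 + 78t, v = -981 - 37t for integer t.
u ≥ 0: smallest is 2071 mod 78 = 43 (at t = -26), with v = -19.

43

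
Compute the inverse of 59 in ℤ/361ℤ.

gcd(361, 59):
  361 = 6×59 + 7
  59 = 8×7 + 3
  7 = 2×3 + 1
  3 = 3×1
so gcd(361, 59) = 1.
Back-substitute for Bézout coefficients:
  1 = 7 - 2×3
  ... = 59×(-104) + 361×(17)
So 59×-104 ≡ 1 (mod 361), and -104 mod 361 = 257.

257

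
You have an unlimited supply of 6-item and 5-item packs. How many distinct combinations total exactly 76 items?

Need nonnegative integers with 6j + 5k = 76.
gcd(6, 5) = 1, and 6·(1) + 5·(-1) = 1.
So (j₀, k₀) = (76, -76); general j = 76 + 5t, k = -76 - 6t.
j ≥ 0 ⇒ t ≥ -15; k ≥ 0 ⇒ t ≤ -13. That's 3 values of t.

3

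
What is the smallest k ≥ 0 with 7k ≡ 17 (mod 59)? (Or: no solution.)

gcd(59, 7) = 1.
1 divides 17, so solutions exist.
By Bézout, 7·(17) + 59·(-2) = 1.
So 7·(17) ≡ 1 (mod 59); multiply by 17: k ≡ 289 (mod 59).
Smallest nonnegative: k = 289 mod 59 = 53.

53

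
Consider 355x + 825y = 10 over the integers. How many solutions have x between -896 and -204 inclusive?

gcd(825, 355) = 5.
By Bézout, 355×(-79) + 825×(34) = 5.
Particular solution: (7, -3).
General solution: x = 7 + 165t, y = -3 - 71t for integer t.
-896 ≤ 7 + 165t ≤ -204 gives t ∈ [-5, -2], which is 4 values.

4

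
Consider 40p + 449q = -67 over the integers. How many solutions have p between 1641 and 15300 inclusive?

31

gcd(449, 40) = 1.
By Bézout, 40·(-101) + 449·(9) = 1.
Particular solution: (32, -3).
General solution: p = 32 + 449t, q = -3 - 40t for integer t.
1641 ≤ 32 + 449t ≤ 15300 gives t ∈ [4, 34], which is 31 values.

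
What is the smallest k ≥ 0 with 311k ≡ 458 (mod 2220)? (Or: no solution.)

gcd(2220, 311):
  2220 = 7·311 + 43
  311 = 7·43 + 10
  43 = 4·10 + 3
  10 = 3·3 + 1
  3 = 3·1
so gcd(2220, 311) = 1.
1 divides 458, so solutions exist.
Back-substitute for Bézout coefficients:
  1 = 10 - 3·3
  ... = 311·(671) + 2220·(-94)
So 311·(671) ≡ 1 (mod 2220); multiply by 458: k ≡ 307318 (mod 2220).
Smallest nonnegative: k = 307318 mod 2220 = 958.

958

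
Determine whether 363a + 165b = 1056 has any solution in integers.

gcd(363, 165) = 33.
33 divides 1056, so integer solutions exist.

yes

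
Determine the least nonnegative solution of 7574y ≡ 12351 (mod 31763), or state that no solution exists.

gcd(31763, 7574) = 1  (31763 = 4·7574 + 1467, 7574 = 5·1467 + 239, 1467 = 6·239 + 33, 239 = 7·33 + 8, 33 = 4·8 + 1, 8 = 8·1).
1 divides 12351, so solutions exist.
Back-substituting, 7574·(-3854) + 31763·(919) = 1.
So 7574·(-3854) ≡ 1 (mod 31763); multiply by 12351: y ≡ -47600754 (mod 31763).
Smallest nonnegative: y = -47600754 mod 31763 = 11983.

11983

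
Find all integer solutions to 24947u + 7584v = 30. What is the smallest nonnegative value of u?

gcd(24947, 7584):
  24947 = 3·7584 + 2195
  7584 = 3·2195 + 999
  2195 = 2·999 + 197
  999 = 5·197 + 14
  197 = 14·14 + 1
  14 = 14·1
so gcd(24947, 7584) = 1.
1 divides 30, so solutions exist.
Back-substitute for Bézout coefficients:
  1 = 197 - 14·14
  ... = 24947·(539) + 7584·(-1773)
Scale by 30/1 = 30: (u₀, v₀) = (16170, -53190).
General solution: u = 16170 + 7584t, v = -53190 - 24947t for integer t.
u ≥ 0: smallest is 16170 mod 7584 = 1002 (at t = -2), with v = -3296.

1002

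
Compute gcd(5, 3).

gcd(5, 3):
  5 = 1*3 + 2
  3 = 1*2 + 1
  2 = 2*1
so gcd(5, 3) = 1.

1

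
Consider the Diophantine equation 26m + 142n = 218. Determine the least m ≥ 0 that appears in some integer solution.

63

gcd(142, 26):
  142 = 5×26 + 12
  26 = 2×12 + 2
  12 = 6×2
so gcd(142, 26) = 2.
2 divides 218, so solutions exist.
Back-substitute for Bézout coefficients:
  2 = 26 - 2×12
  ... = 26×(11) + 142×(-2)
Scale by 218/2 = 109: (m₀, n₀) = (1199, -218).
General solution: m = 1199 + 71t, n = -218 - 13t for integer t.
m ≥ 0: smallest is 1199 mod 71 = 63 (at t = -16), with n = -10.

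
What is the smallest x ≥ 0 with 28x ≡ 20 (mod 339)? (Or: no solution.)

146

gcd(339, 28):
  339 = 12*28 + 3
  28 = 9*3 + 1
  3 = 3*1
so gcd(339, 28) = 1.
1 divides 20, so solutions exist.
Back-substitute for Bézout coefficients:
  1 = 28 - 9*3
  ... = 28*(109) + 339*(-9)
So 28*(109) ≡ 1 (mod 339); multiply by 20: x ≡ 2180 (mod 339).
Smallest nonnegative: x = 2180 mod 339 = 146.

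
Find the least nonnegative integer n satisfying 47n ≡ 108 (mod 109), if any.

51

gcd(109, 47) = 1  (109 = 2×47 + 15, 47 = 3×15 + 2, 15 = 7×2 + 1, 2 = 2×1).
1 divides 108, so solutions exist.
Back-substituting, 47×(-51) + 109×(22) = 1.
So 47×(-51) ≡ 1 (mod 109); multiply by 108: n ≡ -5508 (mod 109).
Smallest nonnegative: n = -5508 mod 109 = 51.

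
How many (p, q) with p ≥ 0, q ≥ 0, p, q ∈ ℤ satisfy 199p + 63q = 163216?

13

gcd(199, 63) = 1  (199 = 3×63 + 10, 63 = 6×10 + 3, 10 = 3×3 + 1, 3 = 3×1).
Back-substituting, 199×(19) + 63×(-60) = 1.
Scale by 163216: one solution is (3101104, -9792960). Reduce p mod 63: (55, 2417).
General: p = 55 + 63t, q = 2417 - 199t.
p ≥ 0 ⇒ t ≥ 0; q ≥ 0 ⇒ t ≤ 12. So t ∈ [0, 12]: 13 solutions.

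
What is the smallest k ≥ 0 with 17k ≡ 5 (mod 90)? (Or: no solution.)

85

gcd(90, 17) = 1  (90 = 5*17 + 5, 17 = 3*5 + 2, 5 = 2*2 + 1, 2 = 2*1).
1 divides 5, so solutions exist.
Back-substituting, 17*(-37) + 90*(7) = 1.
So 17*(-37) ≡ 1 (mod 90); multiply by 5: k ≡ -185 (mod 90).
Smallest nonnegative: k = -185 mod 90 = 85.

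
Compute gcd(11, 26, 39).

gcd(26, 11) = 1  (26 = 2·11 + 4, 11 = 2·4 + 3, 4 = 1·3 + 1, 3 = 3·1).
gcd(1, 39) = 1.

1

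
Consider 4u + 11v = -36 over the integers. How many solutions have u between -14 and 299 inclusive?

29

gcd(11, 4) = 1  (11 = 2×4 + 3, 4 = 1×3 + 1, 3 = 3×1).
Back-substituting, 4×(3) + 11×(-1) = 1.
Scale by -36: particular solution (-108, 36); reduce u mod 11: (2, -4).
General solution: u = 2 + 11t, v = -4 - 4t for integer t.
-14 ≤ 2 + 11t ≤ 299 gives t ∈ [-1, 27], which is 29 values.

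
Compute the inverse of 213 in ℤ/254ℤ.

223

gcd(254, 213):
  254 = 1·213 + 41
  213 = 5·41 + 8
  41 = 5·8 + 1
  8 = 8·1
so gcd(254, 213) = 1.
Back-substitute for Bézout coefficients:
  1 = 41 - 5·8
  ... = 213·(-31) + 254·(26)
So 213·-31 ≡ 1 (mod 254), and -31 mod 254 = 223.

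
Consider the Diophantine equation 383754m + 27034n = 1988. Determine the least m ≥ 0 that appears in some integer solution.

1076

gcd(383754, 27034) = 14.
14 divides 1988, so solutions exist.
By Bézout, 383754×(-210) + 27034×(2981) = 14.
Scale by 1988/14 = 142: (m₀, n₀) = (-29820, 423302).
General solution: m = -29820 + 1931t, n = 423302 - 27411t for integer t.
m ≥ 0: smallest is -29820 mod 1931 = 1076 (at t = 16), with n = -15274.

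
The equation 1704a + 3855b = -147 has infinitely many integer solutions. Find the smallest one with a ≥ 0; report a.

337

gcd(3855, 1704):
  3855 = 2·1704 + 447
  1704 = 3·447 + 363
  447 = 1·363 + 84
  363 = 4·84 + 27
  84 = 3·27 + 3
  27 = 9·3
so gcd(3855, 1704) = 3.
3 divides -147, so solutions exist.
Back-substitute for Bézout coefficients:
  3 = 84 - 3·27
  ... = 1704·(-138) + 3855·(61)
Scale by -147/3 = -49: (a₀, b₀) = (6762, -2989).
General solution: a = 6762 + 1285t, b = -2989 - 568t for integer t.
a ≥ 0: smallest is 6762 mod 1285 = 337 (at t = -5), with b = -149.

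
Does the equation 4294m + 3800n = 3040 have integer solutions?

gcd(4294, 3800) = 38  (4294 = 1×3800 + 494, 3800 = 7×494 + 342, 494 = 1×342 + 152, 342 = 2×152 + 38, 152 = 4×38).
38 divides 3040, so integer solutions exist.

yes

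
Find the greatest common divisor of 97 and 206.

1

gcd(206, 97) = 1  (206 = 2*97 + 12, 97 = 8*12 + 1, 12 = 12*1).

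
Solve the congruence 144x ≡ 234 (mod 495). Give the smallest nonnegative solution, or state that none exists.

gcd(495, 144) = 9  (495 = 3·144 + 63, 144 = 2·63 + 18, 63 = 3·18 + 9, 18 = 2·9).
9 divides 234, so solutions exist.
Back-substituting, 144·(-24) + 495·(7) = 9.
So 144·(-24) ≡ 9 (mod 495); multiply by 26: x ≡ -624 (mod 55).
Smallest nonnegative: x = -624 mod 55 = 36.

36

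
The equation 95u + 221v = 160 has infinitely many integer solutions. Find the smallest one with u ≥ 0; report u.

gcd(221, 95):
  221 = 2·95 + 31
  95 = 3·31 + 2
  31 = 15·2 + 1
  2 = 2·1
so gcd(221, 95) = 1.
1 divides 160, so solutions exist.
Back-substitute for Bézout coefficients:
  1 = 31 - 15·2
  ... = 95·(-107) + 221·(46)
Scale by 160/1 = 160: (u₀, v₀) = (-17120, 7360).
General solution: u = -17120 + 221t, v = 7360 - 95t for integer t.
u ≥ 0: smallest is -17120 mod 221 = 118 (at t = 78), with v = -50.

118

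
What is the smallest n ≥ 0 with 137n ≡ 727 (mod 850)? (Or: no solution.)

gcd(850, 137) = 1.
1 divides 727, so solutions exist.
By Bézout, 137×(273) + 850×(-44) = 1.
So 137×(273) ≡ 1 (mod 850); multiply by 727: n ≡ 198471 (mod 850).
Smallest nonnegative: n = 198471 mod 850 = 421.

421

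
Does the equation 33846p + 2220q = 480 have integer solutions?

gcd(33846, 2220) = 6.
6 divides 480, so integer solutions exist.

yes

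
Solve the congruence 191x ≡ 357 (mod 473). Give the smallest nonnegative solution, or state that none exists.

gcd(473, 191):
  473 = 2×191 + 91
  191 = 2×91 + 9
  91 = 10×9 + 1
  9 = 9×1
so gcd(473, 191) = 1.
1 divides 357, so solutions exist.
Back-substitute for Bézout coefficients:
  1 = 91 - 10×9
  ... = 191×(-52) + 473×(21)
So 191×(-52) ≡ 1 (mod 473); multiply by 357: x ≡ -18564 (mod 473).
Smallest nonnegative: x = -18564 mod 473 = 356.

356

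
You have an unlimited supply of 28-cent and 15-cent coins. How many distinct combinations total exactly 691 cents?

2

Need nonnegative integers with 28j + 15k = 691.
gcd(28, 15) = 1, and 28·(7) + 15·(-13) = 1.
So (j₀, k₀) = (4837, -8983); general j = 4837 + 15t, k = -8983 - 28t.
j ≥ 0 ⇒ t ≥ -322; k ≥ 0 ⇒ t ≤ -321. That's 2 values of t.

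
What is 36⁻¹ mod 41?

8

gcd(41, 36):
  41 = 1·36 + 5
  36 = 7·5 + 1
  5 = 5·1
so gcd(41, 36) = 1.
Back-substitute for Bézout coefficients:
  1 = 36 - 7·5
  ... = 36·(8) + 41·(-7)
So 36·8 ≡ 1 (mod 41), and 8 mod 41 = 8.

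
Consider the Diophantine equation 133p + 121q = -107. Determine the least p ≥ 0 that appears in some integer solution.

gcd(133, 121) = 1.
1 divides -107, so solutions exist.
By Bézout, 133·(-10) + 121·(11) = 1.
Scale by -107/1 = -107: (p₀, q₀) = (1070, -1177).
General solution: p = 1070 + 121t, q = -1177 - 133t for integer t.
p ≥ 0: smallest is 1070 mod 121 = 102 (at t = -8), with q = -113.

102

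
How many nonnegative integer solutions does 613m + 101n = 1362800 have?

23

gcd(613, 101):
  613 = 6·101 + 7
  101 = 14·7 + 3
  7 = 2·3 + 1
  3 = 3·1
so gcd(613, 101) = 1.
Back-substitute for Bézout coefficients:
  1 = 7 - 2·3
  ... = 613·(29) + 101·(-176)
Scale by 1362800: one solution is (39521200, -239852800). Reduce m mod 101: (1, 13487).
General: m = 1 + 101t, n = 13487 - 613t.
m ≥ 0 ⇒ t ≥ 0; n ≥ 0 ⇒ t ≤ 22. So t ∈ [0, 22]: 23 solutions.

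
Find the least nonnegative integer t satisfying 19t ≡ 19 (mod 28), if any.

gcd(28, 19):
  28 = 1×19 + 9
  19 = 2×9 + 1
  9 = 9×1
so gcd(28, 19) = 1.
1 divides 19, so solutions exist.
Back-substitute for Bézout coefficients:
  1 = 19 - 2×9
  ... = 19×(3) + 28×(-2)
So 19×(3) ≡ 1 (mod 28); multiply by 19: t ≡ 57 (mod 28).
Smallest nonnegative: t = 57 mod 28 = 1.

1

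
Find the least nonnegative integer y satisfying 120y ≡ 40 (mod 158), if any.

gcd(158, 120) = 2.
2 divides 40, so solutions exist.
By Bézout, 120*(-25) + 158*(19) = 2.
So 120*(-25) ≡ 2 (mod 158); multiply by 20: y ≡ -500 (mod 79).
Smallest nonnegative: y = -500 mod 79 = 53.

53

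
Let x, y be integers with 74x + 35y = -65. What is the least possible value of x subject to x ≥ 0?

10

gcd(74, 35) = 1.
1 divides -65, so solutions exist.
By Bézout, 74·(9) + 35·(-19) = 1.
Scale by -65/1 = -65: (x₀, y₀) = (-585, 1235).
General solution: x = -585 + 35t, y = 1235 - 74t for integer t.
x ≥ 0: smallest is -585 mod 35 = 10 (at t = 17), with y = -23.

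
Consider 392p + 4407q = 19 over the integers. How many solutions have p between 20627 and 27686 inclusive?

1

gcd(4407, 392) = 1  (4407 = 11*392 + 95, 392 = 4*95 + 12, 95 = 7*12 + 11, 12 = 1*11 + 1, 11 = 11*1).
Back-substituting, 392*(371) + 4407*(-33) = 1.
Scale by 19: particular solution (7049, -627); reduce p mod 4407: (2642, -235).
General solution: p = 2642 + 4407t, q = -235 - 392t for integer t.
20627 ≤ 2642 + 4407t ≤ 27686 gives t ∈ [5, 5], which is 1 value.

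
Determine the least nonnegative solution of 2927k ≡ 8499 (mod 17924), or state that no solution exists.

gcd(17924, 2927) = 1.
1 divides 8499, so solutions exist.
By Bézout, 2927*(-1733) + 17924*(283) = 1.
So 2927*(-1733) ≡ 1 (mod 17924); multiply by 8499: k ≡ -14728767 (mod 17924).
Smallest nonnegative: k = -14728767 mod 17924 = 4761.

4761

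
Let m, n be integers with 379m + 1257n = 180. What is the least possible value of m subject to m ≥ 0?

gcd(1257, 379) = 1  (1257 = 3·379 + 120, 379 = 3·120 + 19, 120 = 6·19 + 6, 19 = 3·6 + 1, 6 = 6·1).
1 divides 180, so solutions exist.
Back-substituting, 379·(199) + 1257·(-60) = 1.
Scale by 180/1 = 180: (m₀, n₀) = (35820, -10800).
General solution: m = 35820 + 1257t, n = -10800 - 379t for integer t.
m ≥ 0: smallest is 35820 mod 1257 = 624 (at t = -28), with n = -188.

624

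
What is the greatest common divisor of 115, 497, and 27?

1

gcd(497, 115) = 1.
gcd(1, 27) = 1.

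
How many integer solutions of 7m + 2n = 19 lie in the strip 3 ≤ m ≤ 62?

gcd(7, 2) = 1.
By Bézout, 7·(1) + 2·(-3) = 1.
Particular solution: (1, 6).
General solution: m = 1 + 2t, n = 6 - 7t for integer t.
3 ≤ 1 + 2t ≤ 62 gives t ∈ [1, 30], which is 30 values.

30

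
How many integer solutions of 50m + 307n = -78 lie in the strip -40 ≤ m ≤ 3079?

10

gcd(307, 50) = 1  (307 = 6×50 + 7, 50 = 7×7 + 1, 7 = 7×1).
Back-substituting, 50×(43) + 307×(-7) = 1.
Scale by -78: particular solution (-3354, 546); reduce m mod 307: (23, -4).
General solution: m = 23 + 307t, n = -4 - 50t for integer t.
-40 ≤ 23 + 307t ≤ 3079 gives t ∈ [0, 9], which is 10 values.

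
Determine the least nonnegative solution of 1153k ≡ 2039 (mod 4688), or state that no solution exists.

4519

gcd(4688, 1153):
  4688 = 4·1153 + 76
  1153 = 15·76 + 13
  76 = 5·13 + 11
  13 = 1·11 + 2
  11 = 5·2 + 1
  2 = 2·1
so gcd(4688, 1153) = 1.
1 divides 2039, so solutions exist.
Back-substitute for Bézout coefficients:
  1 = 11 - 5·2
  ... = 1153·(-2159) + 4688·(531)
So 1153·(-2159) ≡ 1 (mod 4688); multiply by 2039: k ≡ -4402201 (mod 4688).
Smallest nonnegative: k = -4402201 mod 4688 = 4519.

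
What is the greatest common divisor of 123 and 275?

1

gcd(275, 123):
  275 = 2·123 + 29
  123 = 4·29 + 7
  29 = 4·7 + 1
  7 = 7·1
so gcd(275, 123) = 1.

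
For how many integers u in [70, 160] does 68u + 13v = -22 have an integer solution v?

7

gcd(68, 13) = 1  (68 = 5·13 + 3, 13 = 4·3 + 1, 3 = 3·1).
Back-substituting, 68·(-4) + 13·(21) = 1.
Scale by -22: particular solution (88, -462); reduce u mod 13: (10, -54).
General solution: u = 10 + 13t, v = -54 - 68t for integer t.
70 ≤ 10 + 13t ≤ 160 gives t ∈ [5, 11], which is 7 values.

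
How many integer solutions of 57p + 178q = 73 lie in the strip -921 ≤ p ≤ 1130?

gcd(178, 57):
  178 = 3·57 + 7
  57 = 8·7 + 1
  7 = 7·1
so gcd(178, 57) = 1.
Back-substitute for Bézout coefficients:
  1 = 57 - 8·7
  ... = 57·(25) + 178·(-8)
Scale by 73: particular solution (1825, -584); reduce p mod 178: (45, -14).
General solution: p = 45 + 178t, q = -14 - 57t for integer t.
-921 ≤ 45 + 178t ≤ 1130 gives t ∈ [-5, 6], which is 12 values.

12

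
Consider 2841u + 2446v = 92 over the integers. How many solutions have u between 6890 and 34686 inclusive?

gcd(2841, 2446) = 1  (2841 = 1×2446 + 395, 2446 = 6×395 + 76, 395 = 5×76 + 15, 76 = 5×15 + 1, 15 = 15×1).
Back-substituting, 2841×(-161) + 2446×(187) = 1.
Scale by 92: particular solution (-14812, 17204); reduce u mod 2446: (2310, -2683).
General solution: u = 2310 + 2446t, v = -2683 - 2841t for integer t.
6890 ≤ 2310 + 2446t ≤ 34686 gives t ∈ [2, 13], which is 12 values.

12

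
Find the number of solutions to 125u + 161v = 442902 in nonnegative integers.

22

gcd(161, 125):
  161 = 1*125 + 36
  125 = 3*36 + 17
  36 = 2*17 + 2
  17 = 8*2 + 1
  2 = 2*1
so gcd(161, 125) = 1.
Back-substitute for Bézout coefficients:
  1 = 17 - 8*2
  ... = 125*(76) + 161*(-59)
Scale by 442902: one solution is (33660552, -26131218). Reduce u mod 161: (121, 2657).
General: u = 121 + 161t, v = 2657 - 125t.
u ≥ 0 ⇒ t ≥ 0; v ≥ 0 ⇒ t ≤ 21. So t ∈ [0, 21]: 22 solutions.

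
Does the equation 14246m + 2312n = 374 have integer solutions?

gcd(14246, 2312) = 34  (14246 = 6×2312 + 374, 2312 = 6×374 + 68, 374 = 5×68 + 34, 68 = 2×34).
34 divides 374, so integer solutions exist.

yes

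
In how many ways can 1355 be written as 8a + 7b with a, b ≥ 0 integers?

24

gcd(8, 7):
  8 = 1×7 + 1
  7 = 7×1
so gcd(8, 7) = 1.
Back-substitute for Bézout coefficients:
  1 = 8 - 1×7
  ... = 8×(1) + 7×(-1)
Scale by 1355: one solution is (1355, -1355). Reduce a mod 7: (4, 189).
General: a = 4 + 7t, b = 189 - 8t.
a ≥ 0 ⇒ t ≥ 0; b ≥ 0 ⇒ t ≤ 23. So t ∈ [0, 23]: 24 solutions.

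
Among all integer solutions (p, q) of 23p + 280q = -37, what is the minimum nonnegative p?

181

gcd(280, 23):
  280 = 12*23 + 4
  23 = 5*4 + 3
  4 = 1*3 + 1
  3 = 3*1
so gcd(280, 23) = 1.
1 divides -37, so solutions exist.
Back-substitute for Bézout coefficients:
  1 = 4 - 1*3
  ... = 23*(-73) + 280*(6)
Scale by -37/1 = -37: (p₀, q₀) = (2701, -222).
General solution: p = 2701 + 280t, q = -222 - 23t for integer t.
p ≥ 0: smallest is 2701 mod 280 = 181 (at t = -9), with q = -15.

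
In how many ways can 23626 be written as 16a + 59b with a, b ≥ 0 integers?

gcd(59, 16) = 1  (59 = 3*16 + 11, 16 = 1*11 + 5, 11 = 2*5 + 1, 5 = 5*1).
Back-substituting, 16*(-11) + 59*(3) = 1.
Scale by 23626: one solution is (-259886, 70878). Reduce a mod 59: (9, 398).
General: a = 9 + 59t, b = 398 - 16t.
a ≥ 0 ⇒ t ≥ 0; b ≥ 0 ⇒ t ≤ 24. So t ∈ [0, 24]: 25 solutions.

25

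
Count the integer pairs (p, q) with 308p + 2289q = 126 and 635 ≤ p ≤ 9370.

gcd(2289, 308):
  2289 = 7·308 + 133
  308 = 2·133 + 42
  133 = 3·42 + 7
  42 = 6·7
so gcd(2289, 308) = 7.
Back-substitute for Bézout coefficients:
  7 = 133 - 3·42
  ... = 308·(-52) + 2289·(7)
Scale by 18: particular solution (-936, 126); reduce p mod 327: (45, -6).
General solution: p = 45 + 327t, q = -6 - 44t for integer t.
635 ≤ 45 + 327t ≤ 9370 gives t ∈ [2, 28], which is 27 values.

27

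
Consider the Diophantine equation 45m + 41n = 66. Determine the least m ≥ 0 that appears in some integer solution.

gcd(45, 41):
  45 = 1×41 + 4
  41 = 10×4 + 1
  4 = 4×1
so gcd(45, 41) = 1.
1 divides 66, so solutions exist.
Back-substitute for Bézout coefficients:
  1 = 41 - 10×4
  ... = 45×(-10) + 41×(11)
Scale by 66/1 = 66: (m₀, n₀) = (-660, 726).
General solution: m = -660 + 41t, n = 726 - 45t for integer t.
m ≥ 0: smallest is -660 mod 41 = 37 (at t = 17), with n = -39.

37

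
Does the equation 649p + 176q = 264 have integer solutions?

gcd(649, 176) = 11  (649 = 3×176 + 121, 176 = 1×121 + 55, 121 = 2×55 + 11, 55 = 5×11).
11 divides 264, so integer solutions exist.

yes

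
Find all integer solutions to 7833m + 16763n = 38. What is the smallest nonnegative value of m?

gcd(16763, 7833):
  16763 = 2·7833 + 1097
  7833 = 7·1097 + 154
  1097 = 7·154 + 19
  154 = 8·19 + 2
  19 = 9·2 + 1
  2 = 2·1
so gcd(16763, 7833) = 1.
1 divides 38, so solutions exist.
Back-substitute for Bézout coefficients:
  1 = 19 - 9·2
  ... = 7833·(-7946) + 16763·(3713)
Scale by 38/1 = 38: (m₀, n₀) = (-301948, 141094).
General solution: m = -301948 + 16763t, n = 141094 - 7833t for integer t.
m ≥ 0: smallest is -301948 mod 16763 = 16549 (at t = 19), with n = -7733.

16549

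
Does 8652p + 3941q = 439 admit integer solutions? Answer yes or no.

gcd(8652, 3941) = 7.
7 does not divide 439 (remainder 5), so no integer solutions.

no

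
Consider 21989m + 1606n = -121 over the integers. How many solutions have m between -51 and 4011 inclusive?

gcd(21989, 1606) = 11  (21989 = 13*1606 + 1111, 1606 = 1*1111 + 495, 1111 = 2*495 + 121, 495 = 4*121 + 11, 121 = 11*11).
Back-substituting, 21989*(-13) + 1606*(178) = 11.
Scale by -11: particular solution (143, -1958); reduce m mod 146: (143, -1958).
General solution: m = 143 + 146t, n = -1958 - 1999t for integer t.
-51 ≤ 143 + 146t ≤ 4011 gives t ∈ [-1, 26], which is 28 values.

28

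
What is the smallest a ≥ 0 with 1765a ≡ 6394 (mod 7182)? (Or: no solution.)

850

gcd(7182, 1765):
  7182 = 4*1765 + 122
  1765 = 14*122 + 57
  122 = 2*57 + 8
  57 = 7*8 + 1
  8 = 8*1
so gcd(7182, 1765) = 1.
1 divides 6394, so solutions exist.
Back-substitute for Bézout coefficients:
  1 = 57 - 7*8
  ... = 1765*(883) + 7182*(-217)
So 1765*(883) ≡ 1 (mod 7182); multiply by 6394: a ≡ 5645902 (mod 7182).
Smallest nonnegative: a = 5645902 mod 7182 = 850.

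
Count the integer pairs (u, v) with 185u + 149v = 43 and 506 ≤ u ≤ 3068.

gcd(185, 149):
  185 = 1×149 + 36
  149 = 4×36 + 5
  36 = 7×5 + 1
  5 = 5×1
so gcd(185, 149) = 1.
Back-substitute for Bézout coefficients:
  1 = 36 - 7×5
  ... = 185×(29) + 149×(-36)
Scale by 43: particular solution (1247, -1548); reduce u mod 149: (55, -68).
General solution: u = 55 + 149t, v = -68 - 185t for integer t.
506 ≤ 55 + 149t ≤ 3068 gives t ∈ [4, 20], which is 17 values.

17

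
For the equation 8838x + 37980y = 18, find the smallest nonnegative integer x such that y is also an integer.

1951

gcd(37980, 8838) = 18  (37980 = 4×8838 + 2628, 8838 = 3×2628 + 954, 2628 = 2×954 + 720, 954 = 1×720 + 234, 720 = 3×234 + 18, 234 = 13×18).
18 divides 18, so solutions exist.
Back-substituting, 8838×(-159) + 37980×(37) = 18.
Scale by 18/18 = 1: (x₀, y₀) = (-159, 37).
General solution: x = -159 + 2110t, y = 37 - 491t for integer t.
x ≥ 0: smallest is -159 mod 2110 = 1951 (at t = 1), with y = -454.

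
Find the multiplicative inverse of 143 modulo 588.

gcd(588, 143) = 1  (588 = 4×143 + 16, 143 = 8×16 + 15, 16 = 1×15 + 1, 15 = 15×1).
Back-substituting, 143×(-37) + 588×(9) = 1.
So 143×-37 ≡ 1 (mod 588), and -37 mod 588 = 551.

551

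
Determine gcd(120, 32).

8

gcd(120, 32) = 8  (120 = 3·32 + 24, 32 = 1·24 + 8, 24 = 3·8).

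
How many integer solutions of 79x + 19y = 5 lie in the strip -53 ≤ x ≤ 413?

gcd(79, 19):
  79 = 4·19 + 3
  19 = 6·3 + 1
  3 = 3·1
so gcd(79, 19) = 1.
Back-substitute for Bézout coefficients:
  1 = 19 - 6·3
  ... = 79·(-6) + 19·(25)
Scale by 5: particular solution (-30, 125); reduce x mod 19: (8, -33).
General solution: x = 8 + 19t, y = -33 - 79t for integer t.
-53 ≤ 8 + 19t ≤ 413 gives t ∈ [-3, 21], which is 25 values.

25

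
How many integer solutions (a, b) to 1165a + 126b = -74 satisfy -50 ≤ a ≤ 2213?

18

gcd(1165, 126):
  1165 = 9×126 + 31
  126 = 4×31 + 2
  31 = 15×2 + 1
  2 = 2×1
so gcd(1165, 126) = 1.
Back-substitute for Bézout coefficients:
  1 = 31 - 15×2
  ... = 1165×(61) + 126×(-564)
Scale by -74: particular solution (-4514, 41736); reduce a mod 126: (22, -204).
General solution: a = 22 + 126t, b = -204 - 1165t for integer t.
-50 ≤ 22 + 126t ≤ 2213 gives t ∈ [0, 17], which is 18 values.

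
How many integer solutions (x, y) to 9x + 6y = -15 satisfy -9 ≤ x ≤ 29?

20

gcd(9, 6):
  9 = 1*6 + 3
  6 = 2*3
so gcd(9, 6) = 3.
Back-substitute for Bézout coefficients:
  3 = 9 - 1*6
  ... = 9*(1) + 6*(-1)
Scale by -5: particular solution (-5, 5); reduce x mod 2: (1, -4).
General solution: x = 1 + 2t, y = -4 - 3t for integer t.
-9 ≤ 1 + 2t ≤ 29 gives t ∈ [-5, 14], which is 20 values.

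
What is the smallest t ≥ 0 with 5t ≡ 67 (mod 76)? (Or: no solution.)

gcd(76, 5) = 1  (76 = 15×5 + 1, 5 = 5×1).
1 divides 67, so solutions exist.
Back-substituting, 5×(-15) + 76×(1) = 1.
So 5×(-15) ≡ 1 (mod 76); multiply by 67: t ≡ -1005 (mod 76).
Smallest nonnegative: t = -1005 mod 76 = 59.

59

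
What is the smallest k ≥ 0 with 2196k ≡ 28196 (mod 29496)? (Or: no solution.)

no solution

gcd(29496, 2196) = 12  (29496 = 13·2196 + 948, 2196 = 2·948 + 300, 948 = 3·300 + 48, 300 = 6·48 + 12, 48 = 4·12).
12 does not divide 28196, so the congruence has no solution.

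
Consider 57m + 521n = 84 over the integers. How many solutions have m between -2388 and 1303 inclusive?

gcd(521, 57):
  521 = 9*57 + 8
  57 = 7*8 + 1
  8 = 8*1
so gcd(521, 57) = 1.
Back-substitute for Bézout coefficients:
  1 = 57 - 7*8
  ... = 57*(64) + 521*(-7)
Scale by 84: particular solution (5376, -588); reduce m mod 521: (166, -18).
General solution: m = 166 + 521t, n = -18 - 57t for integer t.
-2388 ≤ 166 + 521t ≤ 1303 gives t ∈ [-4, 2], which is 7 values.

7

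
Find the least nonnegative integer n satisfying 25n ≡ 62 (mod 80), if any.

no solution

gcd(80, 25):
  80 = 3·25 + 5
  25 = 5·5
so gcd(80, 25) = 5.
5 does not divide 62, so the congruence has no solution.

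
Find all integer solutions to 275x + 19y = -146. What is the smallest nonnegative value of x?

gcd(275, 19) = 1.
1 divides -146, so solutions exist.
By Bézout, 275*(-2) + 19*(29) = 1.
Scale by -146/1 = -146: (x₀, y₀) = (292, -4234).
General solution: x = 292 + 19t, y = -4234 - 275t for integer t.
x ≥ 0: smallest is 292 mod 19 = 7 (at t = -15), with y = -109.

7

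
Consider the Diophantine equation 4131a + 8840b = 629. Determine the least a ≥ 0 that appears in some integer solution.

gcd(8840, 4131) = 17.
17 divides 629, so solutions exist.
By Bézout, 4131*(107) + 8840*(-50) = 17.
Scale by 629/17 = 37: (a₀, b₀) = (3959, -1850).
General solution: a = 3959 + 520t, b = -1850 - 243t for integer t.
a ≥ 0: smallest is 3959 mod 520 = 319 (at t = -7), with b = -149.

319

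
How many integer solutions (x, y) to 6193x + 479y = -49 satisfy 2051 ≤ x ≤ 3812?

gcd(6193, 479) = 1.
By Bézout, 6193·(-155) + 479·(2004) = 1.
Particular solution: (410, -5301).
General solution: x = 410 + 479t, y = -5301 - 6193t for integer t.
2051 ≤ 410 + 479t ≤ 3812 gives t ∈ [4, 7], which is 4 values.

4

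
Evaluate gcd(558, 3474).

gcd(3474, 558) = 18  (3474 = 6×558 + 126, 558 = 4×126 + 54, 126 = 2×54 + 18, 54 = 3×18).

18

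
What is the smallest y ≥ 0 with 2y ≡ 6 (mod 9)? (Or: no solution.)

gcd(9, 2) = 1.
1 divides 6, so solutions exist.
By Bézout, 2*(-4) + 9*(1) = 1.
So 2*(-4) ≡ 1 (mod 9); multiply by 6: y ≡ -24 (mod 9).
Smallest nonnegative: y = -24 mod 9 = 3.

3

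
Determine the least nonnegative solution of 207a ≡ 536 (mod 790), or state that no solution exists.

98

gcd(790, 207):
  790 = 3*207 + 169
  207 = 1*169 + 38
  169 = 4*38 + 17
  38 = 2*17 + 4
  17 = 4*4 + 1
  4 = 4*1
so gcd(790, 207) = 1.
1 divides 536, so solutions exist.
Back-substitute for Bézout coefficients:
  1 = 17 - 4*4
  ... = 207*(-187) + 790*(49)
So 207*(-187) ≡ 1 (mod 790); multiply by 536: a ≡ -100232 (mod 790).
Smallest nonnegative: a = -100232 mod 790 = 98.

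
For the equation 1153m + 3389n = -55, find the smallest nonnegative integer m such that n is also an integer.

1208

gcd(3389, 1153) = 1  (3389 = 2×1153 + 1083, 1153 = 1×1083 + 70, 1083 = 15×70 + 33, 70 = 2×33 + 4, 33 = 8×4 + 1, 4 = 4×1).
1 divides -55, so solutions exist.
Back-substituting, 1153×(-823) + 3389×(280) = 1.
Scale by -55/1 = -55: (m₀, n₀) = (45265, -15400).
General solution: m = 45265 + 3389t, n = -15400 - 1153t for integer t.
m ≥ 0: smallest is 45265 mod 3389 = 1208 (at t = -13), with n = -411.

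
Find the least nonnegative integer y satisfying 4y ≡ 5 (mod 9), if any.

gcd(9, 4) = 1.
1 divides 5, so solutions exist.
By Bézout, 4*(-2) + 9*(1) = 1.
So 4*(-2) ≡ 1 (mod 9); multiply by 5: y ≡ -10 (mod 9).
Smallest nonnegative: y = -10 mod 9 = 8.

8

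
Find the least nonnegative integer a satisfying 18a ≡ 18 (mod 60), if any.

gcd(60, 18):
  60 = 3*18 + 6
  18 = 3*6
so gcd(60, 18) = 6.
6 divides 18, so solutions exist.
Back-substitute for Bézout coefficients:
  6 = 60 - 3*18
  ... = 18*(-3) + 60*(1)
So 18*(-3) ≡ 6 (mod 60); multiply by 3: a ≡ -9 (mod 10).
Smallest nonnegative: a = -9 mod 10 = 1.

1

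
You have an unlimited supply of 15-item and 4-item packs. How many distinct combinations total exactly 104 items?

2

Need nonnegative integers with 15j + 4k = 104.
gcd(15, 4) = 1, and 15·(-1) + 4·(4) = 1.
So (j₀, k₀) = (-104, 416); general j = -104 + 4t, k = 416 - 15t.
j ≥ 0 ⇒ t ≥ 26; k ≥ 0 ⇒ t ≤ 27. That's 2 values of t.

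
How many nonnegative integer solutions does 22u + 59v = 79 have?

gcd(59, 22) = 1  (59 = 2*22 + 15, 22 = 1*15 + 7, 15 = 2*7 + 1, 7 = 7*1).
Back-substituting, 22*(-8) + 59*(3) = 1.
Scale by 79: one solution is (-632, 237). Reduce u mod 59: (17, -5).
General: u = 17 + 59t, v = -5 - 22t.
u ≥ 0 ⇒ t ≥ 0; v ≥ 0 ⇒ t ≤ -1. So t ∈ [0, -1]: 0 solutions.

0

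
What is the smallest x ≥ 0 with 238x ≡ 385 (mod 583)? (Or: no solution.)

396

gcd(583, 238) = 1.
1 divides 385, so solutions exist.
By Bézout, 238×(-267) + 583×(109) = 1.
So 238×(-267) ≡ 1 (mod 583); multiply by 385: x ≡ -102795 (mod 583).
Smallest nonnegative: x = -102795 mod 583 = 396.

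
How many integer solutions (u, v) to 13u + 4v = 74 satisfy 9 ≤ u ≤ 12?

gcd(13, 4):
  13 = 3×4 + 1
  4 = 4×1
so gcd(13, 4) = 1.
Back-substitute for Bézout coefficients:
  1 = 13 - 3×4
  ... = 13×(1) + 4×(-3)
Scale by 74: particular solution (74, -222); reduce u mod 4: (2, 12).
General solution: u = 2 + 4t, v = 12 - 13t for integer t.
9 ≤ 2 + 4t ≤ 12 gives t ∈ [2, 2], which is 1 value.

1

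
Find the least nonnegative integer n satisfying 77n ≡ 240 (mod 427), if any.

no solution

gcd(427, 77) = 7.
7 does not divide 240, so the congruence has no solution.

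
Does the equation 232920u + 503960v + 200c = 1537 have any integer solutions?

gcd(503960, 232920) = 40  (503960 = 2×232920 + 38120, 232920 = 6×38120 + 4200, 38120 = 9×4200 + 320, 4200 = 13×320 + 40, 320 = 8×40).
gcd(40, 200) = 40.
40 does not divide 1537 (remainder 17), so no integer solutions.

no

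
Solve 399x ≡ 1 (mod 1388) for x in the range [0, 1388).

327

gcd(1388, 399):
  1388 = 3×399 + 191
  399 = 2×191 + 17
  191 = 11×17 + 4
  17 = 4×4 + 1
  4 = 4×1
so gcd(1388, 399) = 1.
Back-substitute for Bézout coefficients:
  1 = 17 - 4×4
  ... = 399×(327) + 1388×(-94)
So 399×327 ≡ 1 (mod 1388), and 327 mod 1388 = 327.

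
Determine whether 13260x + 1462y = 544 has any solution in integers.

gcd(13260, 1462):
  13260 = 9*1462 + 102
  1462 = 14*102 + 34
  102 = 3*34
so gcd(13260, 1462) = 34.
34 divides 544, so integer solutions exist.

yes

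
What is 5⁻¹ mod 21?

gcd(21, 5) = 1  (21 = 4·5 + 1, 5 = 5·1).
Back-substituting, 5·(-4) + 21·(1) = 1.
So 5·-4 ≡ 1 (mod 21), and -4 mod 21 = 17.

17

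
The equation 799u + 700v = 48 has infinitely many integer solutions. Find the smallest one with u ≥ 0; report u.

552

gcd(799, 700) = 1.
1 divides 48, so solutions exist.
By Bézout, 799*(99) + 700*(-113) = 1.
Scale by 48/1 = 48: (u₀, v₀) = (4752, -5424).
General solution: u = 4752 + 700t, v = -5424 - 799t for integer t.
u ≥ 0: smallest is 4752 mod 700 = 552 (at t = -6), with v = -630.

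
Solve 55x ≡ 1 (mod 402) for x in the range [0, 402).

gcd(402, 55) = 1  (402 = 7*55 + 17, 55 = 3*17 + 4, 17 = 4*4 + 1, 4 = 4*1).
Back-substituting, 55*(-95) + 402*(13) = 1.
So 55*-95 ≡ 1 (mod 402), and -95 mod 402 = 307.

307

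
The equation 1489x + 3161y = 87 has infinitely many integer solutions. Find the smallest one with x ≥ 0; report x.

1450

gcd(3161, 1489) = 1  (3161 = 2×1489 + 183, 1489 = 8×183 + 25, 183 = 7×25 + 8, 25 = 3×8 + 1, 8 = 8×1).
1 divides 87, so solutions exist.
Back-substituting, 1489×(380) + 3161×(-179) = 1.
Scale by 87/1 = 87: (x₀, y₀) = (33060, -15573).
General solution: x = 33060 + 3161t, y = -15573 - 1489t for integer t.
x ≥ 0: smallest is 33060 mod 3161 = 1450 (at t = -10), with y = -683.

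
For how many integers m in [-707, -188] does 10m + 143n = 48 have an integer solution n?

4

gcd(143, 10) = 1.
By Bézout, 10*(43) + 143*(-3) = 1.
Particular solution: (62, -4).
General solution: m = 62 + 143t, n = -4 - 10t for integer t.
-707 ≤ 62 + 143t ≤ -188 gives t ∈ [-5, -2], which is 4 values.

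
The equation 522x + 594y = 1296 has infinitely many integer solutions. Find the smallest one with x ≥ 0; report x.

gcd(594, 522):
  594 = 1*522 + 72
  522 = 7*72 + 18
  72 = 4*18
so gcd(594, 522) = 18.
18 divides 1296, so solutions exist.
Back-substitute for Bézout coefficients:
  18 = 522 - 7*72
  ... = 522*(8) + 594*(-7)
Scale by 1296/18 = 72: (x₀, y₀) = (576, -504).
General solution: x = 576 + 33t, y = -504 - 29t for integer t.
x ≥ 0: smallest is 576 mod 33 = 15 (at t = -17), with y = -11.

15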